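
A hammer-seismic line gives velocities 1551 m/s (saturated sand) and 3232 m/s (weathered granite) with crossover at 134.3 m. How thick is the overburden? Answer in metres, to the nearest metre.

h = (x_cross/2)·√((V₂−V₁)/(V₂+V₁)).
(V₂−V₁)/(V₂+V₁) = (3232−1551)/(3232+1551) = 0.3515; √ = 0.5928.
h = (134.3/2)·0.5928 = 39.81 m.

40 m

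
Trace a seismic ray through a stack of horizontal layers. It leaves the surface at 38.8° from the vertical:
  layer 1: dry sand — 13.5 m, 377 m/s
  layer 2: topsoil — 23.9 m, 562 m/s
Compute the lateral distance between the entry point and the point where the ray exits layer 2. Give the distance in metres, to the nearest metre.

73 m

Ray parameter p = sin 38.8° / 377 m/s = 1.6621e-03 s/m.
Layer 1: θ = 38.80°; offset = 13.5·tan 38.80° = 10.854 m.
Layer 2: sin θ = p·562 = 0.9341 → θ = 69.08°; offset = 23.9·tan 69.08° = 62.527 m.
Summing the layer offsets gives 73.381 m.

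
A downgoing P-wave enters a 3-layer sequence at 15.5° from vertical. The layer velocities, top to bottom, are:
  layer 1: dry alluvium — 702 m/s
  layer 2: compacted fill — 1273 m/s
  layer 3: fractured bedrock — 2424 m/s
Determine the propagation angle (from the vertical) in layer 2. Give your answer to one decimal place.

29.0°

Ray parameter p = sin 15.5° / 702 = 3.8068e-04 s/m.
sin θ_2 = p·V_2 = 3.8068e-04 × 1273 = 0.4846.
θ_2 = arcsin 0.4846 = 28.99°.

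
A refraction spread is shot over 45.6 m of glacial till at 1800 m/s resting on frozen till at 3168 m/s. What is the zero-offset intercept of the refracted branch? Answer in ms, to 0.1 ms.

41.7 ms

tᵢ = 2h·√(V₂²−V₁²)/(V₁V₂).
√(V₂²−V₁²) = √(3168²−1800²) = 2607.0 m/s.
tᵢ = 2·45.6·2607.0/(1800·3168) = 0.04169 s.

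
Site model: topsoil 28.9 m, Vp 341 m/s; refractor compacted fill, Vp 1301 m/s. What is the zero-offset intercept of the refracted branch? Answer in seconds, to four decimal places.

tᵢ = 2h·√(V₂²−V₁²)/(V₁V₂).
√(V₂²−V₁²) = √(1301²−341²) = 1255.5 m/s.
tᵢ = 2·28.9·1255.5/(341·1301) = 0.16358 s.

0.1636 s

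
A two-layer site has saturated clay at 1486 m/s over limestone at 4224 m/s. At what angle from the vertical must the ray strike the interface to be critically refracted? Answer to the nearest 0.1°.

Critical incidence: sin θ_c = V₁/V₂ = 1486/4224 = 0.3518.
θ_c = arcsin 0.3518 = 20.60°.

20.6°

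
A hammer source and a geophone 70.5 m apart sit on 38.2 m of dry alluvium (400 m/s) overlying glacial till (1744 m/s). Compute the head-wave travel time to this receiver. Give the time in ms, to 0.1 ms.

226.3 ms

t = x/V₂ + 2h·√(V₂²−V₁²)/(V₁V₂).
√(V₂²−V₁²) = √(1744²−400²) = 1697.5 m/s; delay term = 2·38.2·1697.5/(400·1744) = 0.18591 s.
t = 70.5/1744 + 0.18591 = 0.22633 s.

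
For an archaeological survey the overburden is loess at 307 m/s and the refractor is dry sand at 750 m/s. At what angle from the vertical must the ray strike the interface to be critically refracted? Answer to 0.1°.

Critical incidence: sin θ_c = V₁/V₂ = 307/750 = 0.4093.
θ_c = arcsin 0.4093 = 24.16°.

24.2°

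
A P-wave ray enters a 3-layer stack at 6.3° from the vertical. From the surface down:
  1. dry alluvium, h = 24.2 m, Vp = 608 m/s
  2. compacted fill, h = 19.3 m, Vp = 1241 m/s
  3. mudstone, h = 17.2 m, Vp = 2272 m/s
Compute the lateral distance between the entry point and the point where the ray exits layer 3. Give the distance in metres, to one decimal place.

14.8 m

Apply Snell's law at each interface; in layer i the horizontal offset is hᵢ·tan θᵢ.
Layer 1: θ = 6.30°; offset = 24.2·tan 6.30° = 2.672 m.
Layer 2: sin θ = 1241·sin 6.3°/608 = 0.2240, θ = 12.94°; offset = 19.3·tan 12.94° = 4.436 m.
Layer 3: sin θ = 2272·sin 6.3°/608 = 0.4101, θ = 24.21°; offset = 17.2·tan 24.21° = 7.733 m.
Summing the layer offsets gives 14.840 m.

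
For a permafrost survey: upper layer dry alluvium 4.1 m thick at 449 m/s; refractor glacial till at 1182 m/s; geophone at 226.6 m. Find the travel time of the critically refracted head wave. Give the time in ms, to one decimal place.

t = x/V₂ + 2h·√(V₂²−V₁²)/(V₁V₂).
√(V₂²−V₁²) = √(1182²−449²) = 1093.4 m/s; delay term = 2·4.1·1093.4/(449·1182) = 0.01689 s.
t = 226.6/1182 + 0.01689 = 0.20860 s.

208.6 ms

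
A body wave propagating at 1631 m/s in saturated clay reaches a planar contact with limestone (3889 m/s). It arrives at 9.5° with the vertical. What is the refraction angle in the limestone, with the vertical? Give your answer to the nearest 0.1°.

Snell's law: sin θ₂ = (V₂/V₁)·sin θ₁ = (3889/1631)·sin 9.5° = 0.3935.
θ₂ = arcsin 0.3935 = 23.18° from the normal.

23.2°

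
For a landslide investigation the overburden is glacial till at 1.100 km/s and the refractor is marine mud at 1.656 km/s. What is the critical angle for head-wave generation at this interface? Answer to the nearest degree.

42°

At critical incidence the refracted ray runs along the interface (θ₂ = 90°), so sin θ_c = V₁/V₂.
θ_c = arcsin(1.100/1.656) = arcsin 0.6643 = 41.62°.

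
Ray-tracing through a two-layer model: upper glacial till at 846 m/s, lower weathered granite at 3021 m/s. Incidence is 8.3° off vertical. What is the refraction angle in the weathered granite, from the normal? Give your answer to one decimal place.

31.0°

Snell's law: sin θ₂ = (V₂/V₁)·sin θ₁ = (3021/846)·sin 8.3° = 0.5155.
θ₂ = arcsin 0.5155 = 31.03° from the normal.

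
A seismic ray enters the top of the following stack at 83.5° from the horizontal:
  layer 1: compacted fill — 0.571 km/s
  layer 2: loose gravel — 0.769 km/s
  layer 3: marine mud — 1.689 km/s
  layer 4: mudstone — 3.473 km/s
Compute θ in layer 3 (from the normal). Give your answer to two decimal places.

From the normal: θ₁ = 90° − 83.5° = 6.5°.
Ray parameter p = sin 6.5° / 0.571 = 1.9825e-01 s/km.
sin θ_3 = p·V_3 = 1.9825e-01 × 1.689 = 0.3349.
θ_3 = arcsin 0.3349 = 19.56°.

19.56°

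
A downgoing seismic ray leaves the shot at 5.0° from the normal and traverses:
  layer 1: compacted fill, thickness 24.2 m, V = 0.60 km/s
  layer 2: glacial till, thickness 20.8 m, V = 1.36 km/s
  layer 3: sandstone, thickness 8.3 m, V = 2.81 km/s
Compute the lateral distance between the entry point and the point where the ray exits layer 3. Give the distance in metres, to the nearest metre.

10 m

Apply Snell's law at each interface; in layer i the horizontal offset is hᵢ·tan θᵢ.
Layer 1: θ = 5.00°; offset = 24.2·tan 5.00° = 2.117 m.
Layer 2: sin θ = 1.36·sin 5.0°/0.60 = 0.1976, θ = 11.39°; offset = 20.8·tan 11.39° = 4.192 m.
Layer 3: sin θ = 2.81·sin 5.0°/0.60 = 0.4082, θ = 24.09°; offset = 8.3·tan 24.09° = 3.711 m.
Total horizontal offset = 10.020 m.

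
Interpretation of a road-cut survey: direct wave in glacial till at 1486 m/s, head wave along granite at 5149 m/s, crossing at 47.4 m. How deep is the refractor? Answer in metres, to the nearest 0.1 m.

17.6 m

h = (x_cross/2)·√((V₂−V₁)/(V₂+V₁)).
(V₂−V₁)/(V₂+V₁) = (5149−1486)/(5149+1486) = 0.5521; √ = 0.7430.
h = (47.4/2)·0.7430 = 17.61 m.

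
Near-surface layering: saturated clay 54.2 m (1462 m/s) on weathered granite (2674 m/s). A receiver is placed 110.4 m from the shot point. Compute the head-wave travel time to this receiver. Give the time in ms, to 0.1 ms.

103.4 ms

θ_c = arcsin(V₁/V₂) = arcsin(1462/2674) = 33.14°, cos θ_c = 0.8373.
Intercept time tᵢ = 2h cos θ_c / V₁ = 2·54.2·0.8373/1462 = 0.06208 s.
t = x/V₂ + tᵢ = 110.4/2674 + 0.06208 = 0.10337 s.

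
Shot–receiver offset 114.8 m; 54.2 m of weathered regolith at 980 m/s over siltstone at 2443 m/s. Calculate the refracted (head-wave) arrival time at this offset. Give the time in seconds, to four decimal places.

0.1483 s

θ_c = arcsin(V₁/V₂) = arcsin(980/2443) = 23.65°, cos θ_c = 0.9160.
Intercept time tᵢ = 2h cos θ_c / V₁ = 2·54.2·0.9160/980 = 0.10132 s.
t = x/V₂ + tᵢ = 114.8/2443 + 0.10132 = 0.14831 s.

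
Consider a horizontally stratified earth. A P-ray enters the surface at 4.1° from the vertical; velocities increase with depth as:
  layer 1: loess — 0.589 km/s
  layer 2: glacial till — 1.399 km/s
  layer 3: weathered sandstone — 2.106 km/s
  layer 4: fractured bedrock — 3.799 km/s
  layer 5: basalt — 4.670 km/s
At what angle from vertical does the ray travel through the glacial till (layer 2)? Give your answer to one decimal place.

Snell's law across each interface conserves sin θ / V, so sin θ_2 = V_2·sin θ₁/V₁.
sin θ_2 = 1.399 × sin 4.1° / 0.589 = 0.1698.
θ_2 = arcsin 0.1698 = 9.78°.

9.8°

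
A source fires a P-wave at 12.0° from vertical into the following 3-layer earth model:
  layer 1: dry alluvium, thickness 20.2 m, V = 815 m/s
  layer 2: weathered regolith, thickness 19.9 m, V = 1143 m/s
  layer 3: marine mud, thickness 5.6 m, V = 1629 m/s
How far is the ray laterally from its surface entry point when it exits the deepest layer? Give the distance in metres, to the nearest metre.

13 m

Ray parameter p = sin 12.0° / 815 m/s = 2.5511e-04 s/m.
Layer 1: θ = 12.00°; offset = 20.2·tan 12.00° = 4.294 m.
Layer 2: sin θ = p·1143 = 0.2916 → θ = 16.95°; offset = 19.9·tan 16.95° = 6.066 m.
Layer 3: sin θ = p·1629 = 0.4156 → θ = 24.56°; offset = 5.6·tan 24.56° = 2.559 m.
Total horizontal offset = 12.918 m.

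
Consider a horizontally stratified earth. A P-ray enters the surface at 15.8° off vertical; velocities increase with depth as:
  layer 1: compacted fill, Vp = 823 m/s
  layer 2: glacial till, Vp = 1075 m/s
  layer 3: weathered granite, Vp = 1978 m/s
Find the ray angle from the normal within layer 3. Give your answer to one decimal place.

40.9°

Snell's law across each interface conserves sin θ / V, so sin θ_3 = V_3·sin θ₁/V₁.
sin θ_3 = 1978 × sin 15.8° / 823 = 0.6544.
θ_3 = 40.87° from the vertical.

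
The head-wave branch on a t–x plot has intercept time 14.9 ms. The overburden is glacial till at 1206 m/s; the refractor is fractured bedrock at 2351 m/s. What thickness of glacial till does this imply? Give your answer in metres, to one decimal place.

10.5 m

θ_c = arcsin(1206/2351) = 30.86°; cos θ_c = 0.8584.
tᵢ = 2h cos θ_c/V₁ ⇒ h = tᵢ·V₁/(2 cos θ_c) = 0.0149·1206/(2·0.8584) = 10.47 m.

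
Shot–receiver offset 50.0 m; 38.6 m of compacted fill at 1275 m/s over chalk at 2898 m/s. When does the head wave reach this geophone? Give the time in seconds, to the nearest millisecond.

t = x/V₂ + 2h·√(V₂²−V₁²)/(V₁V₂).
√(V₂²−V₁²) = √(2898²−1275²) = 2602.5 m/s; delay term = 2·38.6·2602.5/(1275·2898) = 0.05437 s.
t = 50.0/2898 + 0.05437 = 0.07163 s.

0.072 s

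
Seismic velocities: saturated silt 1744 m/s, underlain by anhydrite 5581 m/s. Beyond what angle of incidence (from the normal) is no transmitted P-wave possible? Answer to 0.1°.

At critical incidence the refracted ray runs along the interface (θ₂ = 90°), so sin θ_c = V₁/V₂.
θ_c = arcsin(1744/5581) = arcsin 0.3125 = 18.21°.

18.2°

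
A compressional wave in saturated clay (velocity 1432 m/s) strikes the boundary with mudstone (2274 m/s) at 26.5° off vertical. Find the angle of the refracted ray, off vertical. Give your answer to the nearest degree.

45°

sin θ₁/V₁ = sin θ₂/V₂ ⇒ sin θ₂ = 2274·sin 26.5°/1432 = 2274·0.4462/1432 = 0.7086.
θ₂ = sin⁻¹(0.7086) = 45.12° (from vertical).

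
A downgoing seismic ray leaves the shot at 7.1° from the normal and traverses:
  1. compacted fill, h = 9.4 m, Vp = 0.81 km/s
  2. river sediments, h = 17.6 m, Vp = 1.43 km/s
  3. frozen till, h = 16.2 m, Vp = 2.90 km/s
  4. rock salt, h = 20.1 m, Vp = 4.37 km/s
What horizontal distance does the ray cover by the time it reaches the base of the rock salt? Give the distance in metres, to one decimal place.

Ray parameter p = sin 7.1° / 0.81 km/s = 1.5259e-01 s/km.
Layer 1: θ = 7.10°; offset = 9.4·tan 7.10° = 1.171 m.
Layer 2: sin θ = p·1.43 = 0.2182 → θ = 12.60°; offset = 17.6·tan 12.60° = 3.935 m.
Layer 3: sin θ = p·2.90 = 0.4425 → θ = 26.27°; offset = 16.2·tan 26.27° = 7.994 m.
Layer 4: sin θ = p·4.37 = 0.6668 → θ = 41.82°; offset = 20.1·tan 41.82° = 17.986 m.
Σ offsets = 31.087 m.

31.1 m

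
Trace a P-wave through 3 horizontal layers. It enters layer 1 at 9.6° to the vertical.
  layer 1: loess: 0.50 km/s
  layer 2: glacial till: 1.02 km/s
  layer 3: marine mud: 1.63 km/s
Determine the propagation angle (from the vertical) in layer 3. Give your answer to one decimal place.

32.9°

Snell's law across each interface conserves sin θ / V, so sin θ_3 = V_3·sin θ₁/V₁.
sin θ_3 = 1.63 × sin 9.6° / 0.50 = 0.5437.
θ_3 = arcsin 0.5437 = 32.93°.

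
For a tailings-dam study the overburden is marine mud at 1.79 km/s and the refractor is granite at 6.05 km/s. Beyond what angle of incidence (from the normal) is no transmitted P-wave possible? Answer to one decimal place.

Critical incidence: sin θ_c = V₁/V₂ = 1.79/6.05 = 0.2959.
θ_c = arcsin 0.2959 = 17.21°.

17.2°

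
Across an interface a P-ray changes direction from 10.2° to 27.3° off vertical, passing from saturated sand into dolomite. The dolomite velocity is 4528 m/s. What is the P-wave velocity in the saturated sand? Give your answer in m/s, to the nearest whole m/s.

1748 m/s

sin 10.2° = 0.1771; sin 27.3° = 0.4586.
V₁ = V₂·(sin θ₁/sin θ₂) = 4528·(0.1771/0.4586) = 1748.26 m/s.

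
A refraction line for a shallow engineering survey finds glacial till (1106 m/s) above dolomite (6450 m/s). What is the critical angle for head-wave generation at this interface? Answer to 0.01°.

9.87°

Critical incidence: sin θ_c = V₁/V₂ = 1106/6450 = 0.1715.
θ_c = arcsin 0.1715 = 9.87°.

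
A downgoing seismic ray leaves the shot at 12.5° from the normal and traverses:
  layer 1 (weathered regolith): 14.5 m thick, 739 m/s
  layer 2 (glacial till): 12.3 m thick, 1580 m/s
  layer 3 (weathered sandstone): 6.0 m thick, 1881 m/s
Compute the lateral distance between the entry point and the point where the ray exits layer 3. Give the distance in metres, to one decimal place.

13.6 m

Ray parameter p = sin 12.5° / 739 m/s = 2.9288e-04 s/m.
Layer 1: θ = 12.50°; offset = 14.5·tan 12.50° = 3.215 m.
Layer 2: sin θ = p·1580 = 0.4628 → θ = 27.56°; offset = 12.3·tan 27.56° = 6.421 m.
Layer 3: sin θ = p·1881 = 0.5509 → θ = 33.43°; offset = 6.0·tan 33.43° = 3.961 m.
Σ offsets = 13.596 m.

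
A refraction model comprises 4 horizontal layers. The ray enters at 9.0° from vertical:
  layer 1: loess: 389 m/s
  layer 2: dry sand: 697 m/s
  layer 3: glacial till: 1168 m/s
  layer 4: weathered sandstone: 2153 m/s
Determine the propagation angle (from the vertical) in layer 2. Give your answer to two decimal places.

16.28°

Ray parameter p = sin 9.0° / 389 = 4.0215e-04 s/m.
sin θ_2 = p·V_2 = 4.0215e-04 × 697 = 0.2803.
θ_2 = 16.28° from the vertical.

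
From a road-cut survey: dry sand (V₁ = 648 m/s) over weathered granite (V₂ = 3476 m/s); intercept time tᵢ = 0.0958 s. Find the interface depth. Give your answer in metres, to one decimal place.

31.6 m

θ_c = arcsin(648/3476) = 10.74°; cos θ_c = 0.9825.
tᵢ = 2h cos θ_c/V₁ ⇒ h = tᵢ·V₁/(2 cos θ_c) = 0.0958·648/(2·0.9825) = 31.59 m.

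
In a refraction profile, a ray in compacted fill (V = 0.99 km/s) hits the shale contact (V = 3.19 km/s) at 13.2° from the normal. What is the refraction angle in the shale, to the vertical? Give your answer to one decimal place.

Snell's law: sin θ₂ = (V₂/V₁)·sin θ₁ = (3.19/0.99)·sin 13.2° = 0.7358.
θ₂ = arcsin 0.7358 = 47.37° from the normal.

47.4°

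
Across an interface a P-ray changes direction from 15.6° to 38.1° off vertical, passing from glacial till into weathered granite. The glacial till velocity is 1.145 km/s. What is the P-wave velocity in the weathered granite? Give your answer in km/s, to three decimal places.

Snell's law: sin 15.6°/V₁ = sin 38.1°/V₂.
V₂ = V₁·sin 38.1°/sin 15.6° = 1.145 × 2.2945 = 2.627 km/s.

2.627 km/s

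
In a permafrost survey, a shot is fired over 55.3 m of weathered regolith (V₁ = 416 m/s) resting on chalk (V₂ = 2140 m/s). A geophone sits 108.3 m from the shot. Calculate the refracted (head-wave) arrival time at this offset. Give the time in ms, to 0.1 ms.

θ_c = arcsin(V₁/V₂) = arcsin(416/2140) = 11.21°, cos θ_c = 0.9809.
Intercept time tᵢ = 2h cos θ_c / V₁ = 2·55.3·0.9809/416 = 0.26079 s.
t = x/V₂ + tᵢ = 108.3/2140 + 0.26079 = 0.31140 s.

311.4 ms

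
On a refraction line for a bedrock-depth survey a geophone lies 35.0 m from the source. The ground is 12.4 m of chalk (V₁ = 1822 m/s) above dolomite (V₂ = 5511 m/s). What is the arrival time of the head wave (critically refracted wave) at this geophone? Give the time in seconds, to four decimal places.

t = x/V₂ + 2h·√(V₂²−V₁²)/(V₁V₂).
√(V₂²−V₁²) = √(5511²−1822²) = 5201.1 m/s; delay term = 2·12.4·5201.1/(1822·5511) = 0.01285 s.
t = 35.0/5511 + 0.01285 = 0.01920 s.

0.0192 s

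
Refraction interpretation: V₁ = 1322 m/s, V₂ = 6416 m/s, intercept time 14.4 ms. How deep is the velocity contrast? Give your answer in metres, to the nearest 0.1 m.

9.7 m

h = tᵢ·V₁·V₂ / (2·√(V₂²−V₁²)).
√(V₂²−V₁²) = √(6416² − 1322²) = 6278.3 m/s.
h = 0.0144 s × 1322 × 6416 / (2 × 6278.3) = 9.73 m.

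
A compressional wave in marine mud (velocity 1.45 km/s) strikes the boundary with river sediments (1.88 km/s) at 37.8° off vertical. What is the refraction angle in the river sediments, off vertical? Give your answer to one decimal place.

52.6°

sin θ₁/V₁ = sin θ₂/V₂ ⇒ sin θ₂ = 1.88·sin 37.8°/1.45 = 1.88·0.6129/1.45 = 0.7947.
θ₂ = sin⁻¹(0.7947) = 52.62° (from vertical).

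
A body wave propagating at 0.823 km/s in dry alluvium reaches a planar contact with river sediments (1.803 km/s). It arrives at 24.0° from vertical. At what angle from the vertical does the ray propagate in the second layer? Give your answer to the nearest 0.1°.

Snell's law: sin θ₂ = (V₂/V₁)·sin θ₁ = (1.803/0.823)·sin 24.0° = 0.8911.
θ₂ = arcsin 0.8911 = 63.01° from the normal.

63.0°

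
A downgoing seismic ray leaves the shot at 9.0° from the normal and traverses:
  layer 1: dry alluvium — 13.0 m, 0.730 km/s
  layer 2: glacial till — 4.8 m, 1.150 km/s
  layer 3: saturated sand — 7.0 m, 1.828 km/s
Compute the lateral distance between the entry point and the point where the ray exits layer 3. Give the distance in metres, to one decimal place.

6.3 m

Ray parameter p = sin 9.0° / 0.730 km/s = 2.1429e-01 s/km.
Layer 1: θ = 9.00°; offset = 13.0·tan 9.00° = 2.059 m.
Layer 2: sin θ = p·1.150 = 0.2464 → θ = 14.27°; offset = 4.8·tan 14.27° = 1.221 m.
Layer 3: sin θ = p·1.828 = 0.3917 → θ = 23.06°; offset = 7.0·tan 23.06° = 2.980 m.
Summing the layer offsets gives 6.260 m.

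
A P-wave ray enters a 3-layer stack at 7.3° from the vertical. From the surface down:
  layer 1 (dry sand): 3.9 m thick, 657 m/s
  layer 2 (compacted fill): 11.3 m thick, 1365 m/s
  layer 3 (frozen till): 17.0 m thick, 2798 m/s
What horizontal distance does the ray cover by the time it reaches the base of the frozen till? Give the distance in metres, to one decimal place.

14.5 m

Apply Snell's law at each interface; in layer i the horizontal offset is hᵢ·tan θᵢ.
Layer 1: θ = 7.30°; offset = 3.9·tan 7.30° = 0.500 m.
Layer 2: sin θ = 1365·sin 7.3°/657 = 0.2640, θ = 15.31°; offset = 11.3·tan 15.31° = 3.093 m.
Layer 3: sin θ = 2798·sin 7.3°/657 = 0.5411, θ = 32.76°; offset = 17.0·tan 32.76° = 10.939 m.
Total horizontal offset = 14.532 m.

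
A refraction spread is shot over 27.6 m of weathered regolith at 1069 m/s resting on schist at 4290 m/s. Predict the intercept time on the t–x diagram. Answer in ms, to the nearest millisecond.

50 ms

θ_c = arcsin(V₁/V₂) = arcsin(1069/4290) = 14.43°; cos θ_c = 0.9685.
tᵢ = 2h·cos θ_c / V₁ = 2·27.6·0.9685 / 1069 = 0.05001 s.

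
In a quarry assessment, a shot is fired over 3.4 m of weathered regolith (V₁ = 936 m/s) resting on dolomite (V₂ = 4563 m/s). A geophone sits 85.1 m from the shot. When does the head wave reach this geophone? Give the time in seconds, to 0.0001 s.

t = x/V₂ + 2h·√(V₂²−V₁²)/(V₁V₂).
√(V₂²−V₁²) = √(4563²−936²) = 4466.0 m/s; delay term = 2·3.4·4466.0/(936·4563) = 0.00711 s.
t = 85.1/4563 + 0.00711 = 0.02576 s.

0.0258 s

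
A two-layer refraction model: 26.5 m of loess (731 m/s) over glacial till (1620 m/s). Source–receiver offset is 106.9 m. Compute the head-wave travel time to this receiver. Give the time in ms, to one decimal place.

θ_c = arcsin(V₁/V₂) = arcsin(731/1620) = 26.82°, cos θ_c = 0.8924.
Intercept time tᵢ = 2h cos θ_c / V₁ = 2·26.5·0.8924/731 = 0.06470 s.
t = x/V₂ + tᵢ = 106.9/1620 + 0.06470 = 0.13069 s.

130.7 ms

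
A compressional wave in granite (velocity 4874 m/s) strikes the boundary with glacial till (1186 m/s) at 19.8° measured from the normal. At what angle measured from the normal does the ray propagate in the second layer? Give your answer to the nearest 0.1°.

4.7°

sin θ₁/V₁ = sin θ₂/V₂ ⇒ sin θ₂ = 1186·sin 19.8°/4874 = 1186·0.3387/4874 = 0.0824.
θ₂ = arcsin 0.0824 = 4.73° from the normal.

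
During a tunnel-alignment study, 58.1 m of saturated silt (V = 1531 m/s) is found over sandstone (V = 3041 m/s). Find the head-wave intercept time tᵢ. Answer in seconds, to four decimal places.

0.0656 s

θ_c = arcsin(V₁/V₂) = arcsin(1531/3041) = 30.23°; cos θ_c = 0.8640.
tᵢ = 2h·cos θ_c / V₁ = 2·58.1·0.8640 / 1531 = 0.06558 s.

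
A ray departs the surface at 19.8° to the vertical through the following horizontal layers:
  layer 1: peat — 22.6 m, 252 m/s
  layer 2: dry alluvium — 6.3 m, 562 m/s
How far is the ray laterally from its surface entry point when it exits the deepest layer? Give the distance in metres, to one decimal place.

15.4 m

Apply Snell's law at each interface; in layer i the horizontal offset is hᵢ·tan θᵢ.
Layer 1: θ = 19.80°; offset = 22.6·tan 19.80° = 8.137 m.
Layer 2: sin θ = 562·sin 19.8°/252 = 0.7554, θ = 49.06°; offset = 6.3·tan 49.06° = 7.264 m.
Σ offsets = 15.400 m.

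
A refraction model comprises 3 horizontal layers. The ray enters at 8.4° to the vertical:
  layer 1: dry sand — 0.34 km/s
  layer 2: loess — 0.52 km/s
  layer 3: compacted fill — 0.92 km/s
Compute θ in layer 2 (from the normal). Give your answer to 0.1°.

12.9°

Ray parameter p = sin 8.4° / 0.34 = 4.2966e-01 s/km.
sin θ_2 = p·V_2 = 4.2966e-01 × 0.52 = 0.2234.
θ_2 = arcsin 0.2234 = 12.91°.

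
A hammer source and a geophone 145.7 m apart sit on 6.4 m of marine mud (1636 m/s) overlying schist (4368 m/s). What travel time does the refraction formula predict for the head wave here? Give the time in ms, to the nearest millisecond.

t = x/V₂ + 2h·√(V₂²−V₁²)/(V₁V₂).
√(V₂²−V₁²) = √(4368²−1636²) = 4050.1 m/s; delay term = 2·6.4·4050.1/(1636·4368) = 0.00725 s.
t = 145.7/4368 + 0.00725 = 0.04061 s.

41 ms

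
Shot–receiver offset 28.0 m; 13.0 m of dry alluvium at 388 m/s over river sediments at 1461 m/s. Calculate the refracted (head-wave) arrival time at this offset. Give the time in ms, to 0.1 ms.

83.8 ms

t = x/V₂ + 2h·√(V₂²−V₁²)/(V₁V₂).
√(V₂²−V₁²) = √(1461²−388²) = 1408.5 m/s; delay term = 2·13.0·1408.5/(388·1461) = 0.06460 s.
t = 28.0/1461 + 0.06460 = 0.08377 s.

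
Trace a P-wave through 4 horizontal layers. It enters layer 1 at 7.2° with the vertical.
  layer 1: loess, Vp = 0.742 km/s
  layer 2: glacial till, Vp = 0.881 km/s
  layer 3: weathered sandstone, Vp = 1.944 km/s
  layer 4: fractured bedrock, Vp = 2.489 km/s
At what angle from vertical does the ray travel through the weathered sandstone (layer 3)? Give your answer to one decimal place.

19.2°

Snell's law across each interface conserves sin θ / V, so sin θ_3 = V_3·sin θ₁/V₁.
sin θ_3 = 1.944 × sin 7.2° / 0.742 = 0.3284.
θ_3 = 19.17° from the vertical.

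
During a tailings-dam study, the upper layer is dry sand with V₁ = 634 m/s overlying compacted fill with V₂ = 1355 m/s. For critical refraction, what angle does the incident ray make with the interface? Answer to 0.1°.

62.1°

Critical incidence: sin θ_c = V₁/V₂ = 634/1355 = 0.4679.
θ_c = arcsin 0.4679 = 27.90°.
Measured from the interface: 90° − 27.90° = 62.10°.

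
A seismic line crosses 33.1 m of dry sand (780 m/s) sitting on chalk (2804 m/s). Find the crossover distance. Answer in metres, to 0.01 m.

θ_c = arcsin(780/2804) = 16.15°, so cos θ_c = 0.9605 and tᵢ = 2h cos θ_c/V₁ = 0.0815 s.
At crossover x/V₁ = x/V₂ + tᵢ ⇒ x = tᵢ/(1/V₁ − 1/V₂) = 0.08152/(1.2821e-03 − 3.5663e-04) = 88.09 m.

88.09 m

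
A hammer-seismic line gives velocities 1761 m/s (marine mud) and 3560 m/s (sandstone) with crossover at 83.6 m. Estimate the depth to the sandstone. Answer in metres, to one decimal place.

x_cross = 2h·√((V₂+V₁)/(V₂−V₁)) → h = x_cross / (2·√((V₂+V₁)/(V₂−V₁))).
√((V₂+V₁)/(V₂−V₁)) = √((3560+1761)/(3560−1761)) = 1.7198.
h = 83.6 / (2·1.7198) = 24.30 m.

24.3 m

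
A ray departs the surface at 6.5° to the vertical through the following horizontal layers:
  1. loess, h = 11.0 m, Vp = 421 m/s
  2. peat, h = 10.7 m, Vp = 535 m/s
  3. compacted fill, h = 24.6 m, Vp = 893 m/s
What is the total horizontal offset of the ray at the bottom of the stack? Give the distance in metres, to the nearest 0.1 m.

p = sin θ₁/V₁ = sin 6.5°/421 = 2.6889e-04 s/m is conserved through the stack.
Layer 1: θ = 6.50°; offset = 11.0·tan 6.50° = 1.253 m.
Layer 2: sin θ = p·535 = 0.1439 → θ = 8.27°; offset = 10.7·tan 8.27° = 1.555 m.
Layer 3: sin θ = p·893 = 0.2401 → θ = 13.89°; offset = 24.6·tan 13.89° = 6.085 m.
Summing the layer offsets gives 8.894 m.

8.9 m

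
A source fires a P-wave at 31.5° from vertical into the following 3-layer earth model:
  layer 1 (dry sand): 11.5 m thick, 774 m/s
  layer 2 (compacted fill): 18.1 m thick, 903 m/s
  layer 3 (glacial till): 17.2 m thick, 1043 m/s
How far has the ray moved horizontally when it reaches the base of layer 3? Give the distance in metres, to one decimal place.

38.0 m

Apply Snell's law at each interface; in layer i the horizontal offset is hᵢ·tan θᵢ.
Layer 1: θ = 31.50°; offset = 11.5·tan 31.50° = 7.047 m.
Layer 2: sin θ = 903·sin 31.5°/774 = 0.6096, θ = 37.56°; offset = 18.1·tan 37.56° = 13.918 m.
Layer 3: sin θ = 1043·sin 31.5°/774 = 0.7041, θ = 44.76°; offset = 17.2·tan 44.76° = 17.054 m.
Summing the layer offsets gives 38.020 m.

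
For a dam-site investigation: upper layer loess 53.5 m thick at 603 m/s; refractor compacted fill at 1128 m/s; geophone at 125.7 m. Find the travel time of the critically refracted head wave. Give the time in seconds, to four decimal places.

0.2614 s

θ_c = arcsin(V₁/V₂) = arcsin(603/1128) = 32.32°, cos θ_c = 0.8451.
Intercept time tᵢ = 2h cos θ_c / V₁ = 2·53.5·0.8451/603 = 0.14996 s.
t = x/V₂ + tᵢ = 125.7/1128 + 0.14996 = 0.26140 s.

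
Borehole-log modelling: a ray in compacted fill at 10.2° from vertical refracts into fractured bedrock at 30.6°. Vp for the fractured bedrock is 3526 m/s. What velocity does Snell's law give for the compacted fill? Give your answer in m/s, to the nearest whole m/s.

1227 m/s

Snell's law: sin 10.2°/V₁ = sin 30.6°/V₂.
V₁ = V₂·sin 10.2°/sin 30.6° = 3526 × 0.3479 = 1226.62 m/s.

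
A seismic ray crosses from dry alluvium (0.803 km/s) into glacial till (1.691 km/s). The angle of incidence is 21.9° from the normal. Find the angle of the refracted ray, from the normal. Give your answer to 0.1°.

51.8°

sin θ₁/V₁ = sin θ₂/V₂ ⇒ sin θ₂ = 1.691·sin 21.9°/0.803 = 1.691·0.3730/0.803 = 0.7855.
θ₂ = sin⁻¹(0.7855) = 51.76° (from vertical).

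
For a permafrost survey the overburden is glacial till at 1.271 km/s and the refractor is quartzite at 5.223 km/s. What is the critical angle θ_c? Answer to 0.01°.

At critical incidence the refracted ray runs along the interface (θ₂ = 90°), so sin θ_c = V₁/V₂.
θ_c = arcsin(1.271/5.223) = arcsin 0.2433 = 14.08°.

14.08°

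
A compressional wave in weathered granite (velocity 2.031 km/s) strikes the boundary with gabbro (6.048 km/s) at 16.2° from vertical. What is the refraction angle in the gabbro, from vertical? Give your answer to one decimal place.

56.2°

Snell's law: sin θ₂ = (V₂/V₁)·sin θ₁ = (6.048/2.031)·sin 16.2° = 0.8308.
θ₂ = arcsin 0.8308 = 56.18° from the normal.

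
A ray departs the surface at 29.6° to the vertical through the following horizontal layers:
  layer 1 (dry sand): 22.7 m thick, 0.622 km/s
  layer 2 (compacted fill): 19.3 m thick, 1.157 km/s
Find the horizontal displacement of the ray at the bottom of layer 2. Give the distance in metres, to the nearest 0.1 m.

Ray parameter p = sin 29.6° / 0.622 km/s = 7.9412e-01 s/km.
Layer 1: θ = 29.60°; offset = 22.7·tan 29.60° = 12.895 m.
Layer 2: sin θ = p·1.157 = 0.9188 → θ = 66.75°; offset = 19.3·tan 66.75° = 44.923 m.
Total horizontal offset = 57.819 m.

57.8 m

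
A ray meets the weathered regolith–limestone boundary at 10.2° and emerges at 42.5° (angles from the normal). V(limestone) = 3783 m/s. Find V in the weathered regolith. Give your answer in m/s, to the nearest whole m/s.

992 m/s

Snell's law: sin 10.2°/V₁ = sin 42.5°/V₂.
V₁ = V₂·sin 10.2°/sin 42.5° = 3783 × 0.2621 = 991.59 m/s.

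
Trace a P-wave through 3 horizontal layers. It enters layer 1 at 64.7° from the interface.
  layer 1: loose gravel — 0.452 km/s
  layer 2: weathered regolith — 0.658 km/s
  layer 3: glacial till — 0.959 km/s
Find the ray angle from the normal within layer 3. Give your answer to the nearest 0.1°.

From the normal: θ₁ = 90° − 64.7° = 25.3°.
Ray parameter p = sin 25.3° / 0.452 = 9.4548e-01 s/km.
sin θ_3 = p·V_3 = 9.4548e-01 × 0.959 = 0.9067.
θ_3 = arcsin 0.9067 = 65.06°.

65.1°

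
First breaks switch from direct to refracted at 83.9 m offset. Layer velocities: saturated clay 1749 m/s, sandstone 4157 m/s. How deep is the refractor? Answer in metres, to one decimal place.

26.8 m

h = (x_cross/2)·√((V₂−V₁)/(V₂+V₁)).
(V₂−V₁)/(V₂+V₁) = (4157−1749)/(4157+1749) = 0.4077; √ = 0.6385.
h = (83.9/2)·0.6385 = 26.79 m.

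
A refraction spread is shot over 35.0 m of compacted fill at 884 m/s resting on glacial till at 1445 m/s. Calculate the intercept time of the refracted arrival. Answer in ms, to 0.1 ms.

62.6 ms

θ_c = arcsin(V₁/V₂) = arcsin(884/1445) = 37.72°; cos θ_c = 0.7910.
tᵢ = 2h·cos θ_c / V₁ = 2·35.0·0.7910 / 884 = 0.06264 s.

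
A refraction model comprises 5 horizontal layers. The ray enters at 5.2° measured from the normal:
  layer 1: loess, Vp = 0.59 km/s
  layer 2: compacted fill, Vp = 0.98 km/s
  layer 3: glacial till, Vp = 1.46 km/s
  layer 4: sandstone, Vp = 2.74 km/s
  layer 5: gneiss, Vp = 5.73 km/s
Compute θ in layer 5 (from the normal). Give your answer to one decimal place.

Ray parameter p = sin 5.2° / 0.59 = 1.5361e-01 s/km.
sin θ_5 = p·V_5 = 1.5361e-01 × 5.73 = 0.8802.
θ_5 = 61.67° from the vertical.

61.7°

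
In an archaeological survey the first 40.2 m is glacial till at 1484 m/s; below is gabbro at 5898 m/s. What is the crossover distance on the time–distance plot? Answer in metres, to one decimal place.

x_cross = 2h·√((V₂+V₁)/(V₂−V₁)).
(V₂+V₁)/(V₂−V₁) = (5898+1484)/(5898−1484) = 1.6724; √ = 1.2932.
x_cross = 2·40.2·1.2932 = 103.97 m.

104.0 m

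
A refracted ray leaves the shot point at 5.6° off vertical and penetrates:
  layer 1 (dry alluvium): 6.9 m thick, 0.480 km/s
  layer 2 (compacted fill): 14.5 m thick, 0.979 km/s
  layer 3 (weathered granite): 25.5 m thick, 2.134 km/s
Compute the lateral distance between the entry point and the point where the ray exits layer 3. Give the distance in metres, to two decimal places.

Ray parameter p = sin 5.6° / 0.480 km/s = 2.0330e-01 s/km.
Layer 1: θ = 5.60°; offset = 6.9·tan 5.60° = 0.6766 m.
Layer 2: sin θ = p·0.979 = 0.1990 → θ = 11.48°; offset = 14.5·tan 11.48° = 2.9448 m.
Layer 3: sin θ = p·2.134 = 0.4338 → θ = 25.71°; offset = 25.5·tan 25.71° = 12.2785 m.
Summing the layer offsets gives 15.8999 m.

15.90 m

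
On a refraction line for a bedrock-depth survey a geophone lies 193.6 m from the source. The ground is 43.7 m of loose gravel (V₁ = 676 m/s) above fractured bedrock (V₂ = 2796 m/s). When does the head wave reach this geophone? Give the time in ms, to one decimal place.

194.7 ms

θ_c = arcsin(V₁/V₂) = arcsin(676/2796) = 13.99°, cos θ_c = 0.9703.
Intercept time tᵢ = 2h cos θ_c / V₁ = 2·43.7·0.9703/676 = 0.12545 s.
t = x/V₂ + tᵢ = 193.6/2796 + 0.12545 = 0.19470 s.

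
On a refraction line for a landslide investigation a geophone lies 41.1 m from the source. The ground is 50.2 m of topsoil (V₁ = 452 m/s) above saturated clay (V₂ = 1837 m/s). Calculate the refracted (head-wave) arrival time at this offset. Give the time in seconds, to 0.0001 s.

0.2377 s

θ_c = arcsin(V₁/V₂) = arcsin(452/1837) = 14.24°, cos θ_c = 0.9693.
Intercept time tᵢ = 2h cos θ_c / V₁ = 2·50.2·0.9693/452 = 0.21529 s.
t = x/V₂ + tᵢ = 41.1/1837 + 0.21529 = 0.23767 s.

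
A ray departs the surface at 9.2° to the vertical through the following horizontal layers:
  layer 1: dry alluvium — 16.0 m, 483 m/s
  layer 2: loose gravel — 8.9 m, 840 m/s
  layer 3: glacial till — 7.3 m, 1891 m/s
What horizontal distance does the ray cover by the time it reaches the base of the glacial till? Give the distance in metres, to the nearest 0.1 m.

11.0 m

Apply Snell's law at each interface; in layer i the horizontal offset is hᵢ·tan θᵢ.
Layer 1: θ = 9.20°; offset = 16.0·tan 9.20° = 2.591 m.
Layer 2: sin θ = 840·sin 9.2°/483 = 0.2781, θ = 16.14°; offset = 8.9·tan 16.14° = 2.576 m.
Layer 3: sin θ = 1891·sin 9.2°/483 = 0.6260, θ = 38.75°; offset = 7.3·tan 38.75° = 5.859 m.
Total horizontal offset = 11.027 m.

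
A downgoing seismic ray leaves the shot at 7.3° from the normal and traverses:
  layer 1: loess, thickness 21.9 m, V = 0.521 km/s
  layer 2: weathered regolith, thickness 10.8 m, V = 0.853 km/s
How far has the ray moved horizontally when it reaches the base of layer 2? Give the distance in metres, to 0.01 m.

5.10 m

Ray parameter p = sin 7.3° / 0.521 km/s = 2.4389e-01 s/km.
Layer 1: θ = 7.30°; offset = 21.9·tan 7.30° = 2.8055 m.
Layer 2: sin θ = p·0.853 = 0.2080 → θ = 12.01°; offset = 10.8·tan 12.01° = 2.2970 m.
Summing the layer offsets gives 5.1025 m.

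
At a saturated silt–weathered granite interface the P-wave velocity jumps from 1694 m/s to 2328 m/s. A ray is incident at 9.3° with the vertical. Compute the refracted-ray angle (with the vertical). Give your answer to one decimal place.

Snell's law: sin θ₂ = (V₂/V₁)·sin θ₁ = (2328/1694)·sin 9.3° = 0.2221.
θ₂ = arcsin 0.2221 = 12.83° from the normal.

12.8°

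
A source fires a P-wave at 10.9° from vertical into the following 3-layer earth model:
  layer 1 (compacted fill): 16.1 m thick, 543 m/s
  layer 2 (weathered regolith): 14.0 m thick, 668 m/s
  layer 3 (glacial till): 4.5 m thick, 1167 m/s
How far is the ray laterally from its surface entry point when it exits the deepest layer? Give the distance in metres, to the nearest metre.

Apply Snell's law at each interface; in layer i the horizontal offset is hᵢ·tan θᵢ.
Layer 1: θ = 10.90°; offset = 16.1·tan 10.90° = 3.100 m.
Layer 2: sin θ = 668·sin 10.9°/543 = 0.2326, θ = 13.45°; offset = 14.0·tan 13.45° = 3.349 m.
Layer 3: sin θ = 1167·sin 10.9°/543 = 0.4064, θ = 23.98°; offset = 4.5·tan 23.98° = 2.002 m.
Summing the layer offsets gives 8.451 m.

8 m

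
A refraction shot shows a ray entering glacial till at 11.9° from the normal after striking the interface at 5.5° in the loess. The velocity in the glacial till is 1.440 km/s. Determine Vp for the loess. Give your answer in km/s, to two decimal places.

0.67 km/s

sin 5.5° = 0.0958; sin 11.9° = 0.2062.
V₁ = V₂·(sin θ₁/sin θ₂) = 1.440·(0.0958/0.2062) = 0.67 km/s.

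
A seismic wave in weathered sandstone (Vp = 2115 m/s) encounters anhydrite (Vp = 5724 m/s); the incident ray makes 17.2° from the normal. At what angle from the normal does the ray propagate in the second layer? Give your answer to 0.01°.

Snell's law: sin θ₂ = (V₂/V₁)·sin θ₁ = (5724/2115)·sin 17.2° = 0.8003.
θ₂ = arcsin 0.8003 = 53.16° from the normal.

53.16°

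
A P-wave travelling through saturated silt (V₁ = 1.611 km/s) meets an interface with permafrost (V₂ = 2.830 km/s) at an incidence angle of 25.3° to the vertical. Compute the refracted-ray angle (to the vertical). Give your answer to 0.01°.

Snell's law: sin θ₂ = (V₂/V₁)·sin θ₁ = (2.830/1.611)·sin 25.3° = 0.7507.
θ₂ = arcsin 0.7507 = 48.65° from the normal.

48.65°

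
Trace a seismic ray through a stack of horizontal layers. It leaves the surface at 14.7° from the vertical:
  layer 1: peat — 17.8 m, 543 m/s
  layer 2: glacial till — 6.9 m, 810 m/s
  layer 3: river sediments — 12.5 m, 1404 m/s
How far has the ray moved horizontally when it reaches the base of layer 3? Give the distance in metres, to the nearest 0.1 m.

18.4 m

Apply Snell's law at each interface; in layer i the horizontal offset is hᵢ·tan θᵢ.
Layer 1: θ = 14.70°; offset = 17.8·tan 14.70° = 4.670 m.
Layer 2: sin θ = 810·sin 14.7°/543 = 0.3785, θ = 22.24°; offset = 6.9·tan 22.24° = 2.822 m.
Layer 3: sin θ = 1404·sin 14.7°/543 = 0.6561, θ = 41.01°; offset = 12.5·tan 41.01° = 10.868 m.
Σ offsets = 18.360 m.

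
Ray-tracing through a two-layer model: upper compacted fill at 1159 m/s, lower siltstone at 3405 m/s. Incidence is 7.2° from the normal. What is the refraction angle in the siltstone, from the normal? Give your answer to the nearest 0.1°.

Snell's law: sin θ₂ = (V₂/V₁)·sin θ₁ = (3405/1159)·sin 7.2° = 0.3682.
θ₂ = arcsin 0.3682 = 21.61° from the normal.

21.6°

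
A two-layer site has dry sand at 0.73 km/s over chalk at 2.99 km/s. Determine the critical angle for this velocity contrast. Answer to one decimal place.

14.1°

Critical incidence: sin θ_c = V₁/V₂ = 0.73/2.99 = 0.2441.
θ_c = arcsin 0.2441 = 14.13°.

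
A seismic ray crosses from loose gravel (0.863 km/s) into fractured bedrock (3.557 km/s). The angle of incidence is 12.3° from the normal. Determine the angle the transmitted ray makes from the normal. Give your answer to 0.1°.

Snell's law: sin θ₂ = (V₂/V₁)·sin θ₁ = (3.557/0.863)·sin 12.3° = 0.8780.
θ₂ = sin⁻¹(0.8780) = 61.41° (from vertical).

61.4°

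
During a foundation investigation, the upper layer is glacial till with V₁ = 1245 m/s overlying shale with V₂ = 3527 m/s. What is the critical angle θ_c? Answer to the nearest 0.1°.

20.7°

Critical incidence: sin θ_c = V₁/V₂ = 1245/3527 = 0.3530.
θ_c = arcsin 0.3530 = 20.67°.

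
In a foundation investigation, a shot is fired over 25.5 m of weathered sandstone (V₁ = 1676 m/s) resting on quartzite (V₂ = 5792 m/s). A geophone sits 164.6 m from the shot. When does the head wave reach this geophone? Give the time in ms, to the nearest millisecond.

58 ms

θ_c = arcsin(V₁/V₂) = arcsin(1676/5792) = 16.82°, cos θ_c = 0.9572.
Intercept time tᵢ = 2h cos θ_c / V₁ = 2·25.5·0.9572/1676 = 0.02913 s.
t = x/V₂ + tᵢ = 164.6/5792 + 0.02913 = 0.05755 s.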